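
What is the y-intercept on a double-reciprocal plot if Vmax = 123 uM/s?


y-intercept = 1/Vmax
= 1/123
= 0.0081 s/uM

0.0081 s/uM


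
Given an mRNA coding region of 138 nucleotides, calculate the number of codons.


codons = nucleotides / 3
codons = 138 / 3 = 46

46


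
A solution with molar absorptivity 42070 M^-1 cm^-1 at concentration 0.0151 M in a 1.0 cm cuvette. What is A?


A = epsilon * c * l
A = 42070 * 0.0151 * 1.0
A = 635.257

635.257


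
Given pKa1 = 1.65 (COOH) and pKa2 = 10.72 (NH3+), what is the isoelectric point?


pI = (pKa1 + pKa2) / 2
pI = (1.65 + 10.72) / 2
pI = 6.185

6.185


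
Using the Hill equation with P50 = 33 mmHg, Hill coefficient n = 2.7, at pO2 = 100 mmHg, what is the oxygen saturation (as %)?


Y = pO2^n / (P50^n + pO2^n)
Y = 100^2.7 / (33^2.7 + 100^2.7)
Y = 95.23%

95.23%


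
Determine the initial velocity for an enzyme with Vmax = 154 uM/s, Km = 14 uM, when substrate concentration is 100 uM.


v = Vmax * [S] / (Km + [S])
v = 154 * 100 / (14 + 100)
v = 135.0877 uM/s

135.0877 uM/s


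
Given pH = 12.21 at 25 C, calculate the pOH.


pOH = 14 - pH
pOH = 14 - 12.21
pOH = 1.79

1.79


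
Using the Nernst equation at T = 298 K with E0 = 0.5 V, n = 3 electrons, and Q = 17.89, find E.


E = E0 - (RT/nF) * ln(Q)
E = 0.5 - (8.314 * 298 / (3 * 96485)) * ln(17.89)
E = 0.4753 V

0.4753 V


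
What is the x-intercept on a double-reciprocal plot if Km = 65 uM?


x-intercept = -1/Km
= -1/65
= -0.0154 1/uM

-0.0154 1/uM


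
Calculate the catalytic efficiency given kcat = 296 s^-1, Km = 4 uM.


Catalytic efficiency = kcat / Km
= 296 / 4
= 74.0 uM^-1*s^-1

74.0 uM^-1*s^-1


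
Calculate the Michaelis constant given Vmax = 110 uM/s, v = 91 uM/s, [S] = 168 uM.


Km = [S] * (Vmax - v) / v
Km = 168 * (110 - 91) / 91
Km = 35.0769 uM

35.0769 uM


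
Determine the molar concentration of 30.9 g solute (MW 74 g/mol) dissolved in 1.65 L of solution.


C = (mass / MW) / volume
C = (30.9 / 74) / 1.65
C = 0.2531 M

0.2531 M


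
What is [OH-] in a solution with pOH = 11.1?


[OH-] = 10^(-pOH)
[OH-] = 10^(-11.1)
[OH-] = 7.943e-12 M

7.943e-12 M


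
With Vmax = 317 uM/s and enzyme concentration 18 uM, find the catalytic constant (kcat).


kcat = Vmax / [E]t
kcat = 317 / 18
kcat = 17.6111 s^-1

17.6111 s^-1


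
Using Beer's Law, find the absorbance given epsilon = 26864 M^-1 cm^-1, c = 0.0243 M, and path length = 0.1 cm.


A = epsilon * c * l
A = 26864 * 0.0243 * 0.1
A = 65.2795

65.2795


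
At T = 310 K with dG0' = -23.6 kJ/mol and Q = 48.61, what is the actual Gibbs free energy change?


dG = dG0' + RT * ln(Q) / 1000
dG = -23.6 + 8.314 * 310 * ln(48.61) / 1000
dG = -13.5901 kJ/mol

-13.5901 kJ/mol


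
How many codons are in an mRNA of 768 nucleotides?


codons = nucleotides / 3
codons = 768 / 3 = 256

256


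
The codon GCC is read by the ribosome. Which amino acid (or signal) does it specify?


Standard genetic code lookup.
Codon GCC -> Ala

Ala


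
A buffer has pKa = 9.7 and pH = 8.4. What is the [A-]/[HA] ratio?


[A-]/[HA] = 10^(pH - pKa)
= 10^(8.4 - 9.7)
= 0.0501

0.0501


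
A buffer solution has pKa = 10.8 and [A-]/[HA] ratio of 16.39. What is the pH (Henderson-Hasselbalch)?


pH = pKa + log10([A-]/[HA])
pH = 10.8 + log10(16.39)
pH = 12.0146

12.0146


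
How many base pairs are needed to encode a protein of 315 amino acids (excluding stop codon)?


Each amino acid = 1 codon = 3 bp
bp = 315 * 3 = 945 bp

945 bp


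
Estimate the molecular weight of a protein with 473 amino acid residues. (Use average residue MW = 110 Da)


MW = n_residues * 110 Da
MW = 473 * 110
MW = 52030 Da

52030 Da


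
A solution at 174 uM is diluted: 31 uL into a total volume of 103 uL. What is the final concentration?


C2 = C1 * V1 / V2
C2 = 174 * 31 / 103
C2 = 52.3689 uM

52.3689 uM


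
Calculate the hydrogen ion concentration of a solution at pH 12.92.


[H+] = 10^(-pH)
[H+] = 10^(-12.92)
[H+] = 1.202e-13 M

1.202e-13 M


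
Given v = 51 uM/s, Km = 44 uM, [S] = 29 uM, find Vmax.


Vmax = v * (Km + [S]) / [S]
Vmax = 51 * (44 + 29) / 29
Vmax = 128.3793 uM/s

128.3793 uM/s


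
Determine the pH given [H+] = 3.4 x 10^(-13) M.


pH = -log10([H+])
pH = -log10(3.4 x 10^(-13))
pH = 12.4685

12.4685


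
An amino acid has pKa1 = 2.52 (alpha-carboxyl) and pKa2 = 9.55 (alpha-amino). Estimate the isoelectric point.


pI = (pKa1 + pKa2) / 2
pI = (2.52 + 9.55) / 2
pI = 6.035

6.035


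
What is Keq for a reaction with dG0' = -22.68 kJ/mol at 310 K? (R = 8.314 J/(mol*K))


Keq = exp(-dG0 * 1000 / (R * T))
Keq = exp(-(-22.68) * 1000 / (8.314 * 310))
Keq = 6632.7203

6632.7203


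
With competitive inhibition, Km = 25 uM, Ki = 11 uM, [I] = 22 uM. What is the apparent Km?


Km_app = Km * (1 + [I]/Ki)
Km_app = 25 * (1 + 22/11)
Km_app = 75.0 uM

75.0 uM


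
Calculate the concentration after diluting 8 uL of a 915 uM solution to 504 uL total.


C2 = C1 * V1 / V2
C2 = 915 * 8 / 504
C2 = 14.5238 uM

14.5238 uM


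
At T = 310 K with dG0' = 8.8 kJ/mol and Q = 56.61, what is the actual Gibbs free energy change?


dG = dG0' + RT * ln(Q) / 1000
dG = 8.8 + 8.314 * 310 * ln(56.61) / 1000
dG = 19.2026 kJ/mol

19.2026 kJ/mol


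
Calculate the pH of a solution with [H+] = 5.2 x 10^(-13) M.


pH = -log10([H+])
pH = -log10(5.2 x 10^(-13))
pH = 12.284

12.284


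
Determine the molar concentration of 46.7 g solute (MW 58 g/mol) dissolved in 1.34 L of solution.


C = (mass / MW) / volume
C = (46.7 / 58) / 1.34
C = 0.6009 M

0.6009 M


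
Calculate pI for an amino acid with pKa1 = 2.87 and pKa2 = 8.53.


pI = (pKa1 + pKa2) / 2
pI = (2.87 + 8.53) / 2
pI = 5.7

5.7


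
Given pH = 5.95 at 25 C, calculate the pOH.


pOH = 14 - pH
pOH = 14 - 5.95
pOH = 8.05

8.05


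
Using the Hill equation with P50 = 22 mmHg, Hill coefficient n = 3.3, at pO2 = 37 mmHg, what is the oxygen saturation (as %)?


Y = pO2^n / (P50^n + pO2^n)
Y = 37^3.3 / (22^3.3 + 37^3.3)
Y = 84.76%

84.76%


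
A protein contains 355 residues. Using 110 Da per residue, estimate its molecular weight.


MW = n_residues * 110 Da
MW = 355 * 110
MW = 39050 Da

39050 Da


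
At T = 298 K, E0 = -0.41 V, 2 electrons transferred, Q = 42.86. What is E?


E = E0 - (RT/nF) * ln(Q)
E = -0.41 - (8.314 * 298 / (2 * 96485)) * ln(42.86)
E = -0.4582 V

-0.4582 V


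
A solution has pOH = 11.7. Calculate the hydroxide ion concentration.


[OH-] = 10^(-pOH)
[OH-] = 10^(-11.7)
[OH-] = 1.995e-12 M

1.995e-12 M


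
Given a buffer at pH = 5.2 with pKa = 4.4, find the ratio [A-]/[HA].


[A-]/[HA] = 10^(pH - pKa)
= 10^(5.2 - 4.4)
= 6.3096

6.3096


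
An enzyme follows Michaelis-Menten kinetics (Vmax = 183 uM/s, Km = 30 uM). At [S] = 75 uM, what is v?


v = Vmax * [S] / (Km + [S])
v = 183 * 75 / (30 + 75)
v = 130.7143 uM/s

130.7143 uM/s


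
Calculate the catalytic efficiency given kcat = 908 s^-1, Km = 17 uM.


Catalytic efficiency = kcat / Km
= 908 / 17
= 53.4118 uM^-1*s^-1

53.4118 uM^-1*s^-1


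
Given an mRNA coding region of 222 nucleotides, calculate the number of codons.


codons = nucleotides / 3
codons = 222 / 3 = 74

74


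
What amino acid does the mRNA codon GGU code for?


Standard genetic code lookup.
Codon GGU -> Gly

Gly


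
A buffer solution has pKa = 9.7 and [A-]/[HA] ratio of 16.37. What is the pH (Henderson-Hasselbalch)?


pH = pKa + log10([A-]/[HA])
pH = 9.7 + log10(16.37)
pH = 10.914

10.914


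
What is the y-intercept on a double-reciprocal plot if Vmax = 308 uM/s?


y-intercept = 1/Vmax
= 1/308
= 0.0032 s/uM

0.0032 s/uM


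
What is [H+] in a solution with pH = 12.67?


[H+] = 10^(-pH)
[H+] = 10^(-12.67)
[H+] = 2.138e-13 M

2.138e-13 M


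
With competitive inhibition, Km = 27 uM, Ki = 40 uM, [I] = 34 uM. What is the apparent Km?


Km_app = Km * (1 + [I]/Ki)
Km_app = 27 * (1 + 34/40)
Km_app = 49.95 uM

49.95 uM


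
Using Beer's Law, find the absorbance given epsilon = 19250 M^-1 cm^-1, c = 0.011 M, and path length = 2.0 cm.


A = epsilon * c * l
A = 19250 * 0.011 * 2.0
A = 423.5

423.5


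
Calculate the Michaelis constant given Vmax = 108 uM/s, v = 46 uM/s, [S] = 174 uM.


Km = [S] * (Vmax - v) / v
Km = 174 * (108 - 46) / 46
Km = 234.5217 uM

234.5217 uM


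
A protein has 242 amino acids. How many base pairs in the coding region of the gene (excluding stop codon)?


Each amino acid = 1 codon = 3 bp
bp = 242 * 3 = 726 bp

726 bp


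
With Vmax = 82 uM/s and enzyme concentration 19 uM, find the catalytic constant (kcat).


kcat = Vmax / [E]t
kcat = 82 / 19
kcat = 4.3158 s^-1

4.3158 s^-1


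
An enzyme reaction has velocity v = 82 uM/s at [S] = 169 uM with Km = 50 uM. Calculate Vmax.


Vmax = v * (Km + [S]) / [S]
Vmax = 82 * (50 + 169) / 169
Vmax = 106.2604 uM/s

106.2604 uM/s


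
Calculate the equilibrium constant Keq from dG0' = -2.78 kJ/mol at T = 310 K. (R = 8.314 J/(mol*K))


Keq = exp(-dG0 * 1000 / (R * T))
Keq = exp(-(-2.78) * 1000 / (8.314 * 310))
Keq = 2.9407

2.9407


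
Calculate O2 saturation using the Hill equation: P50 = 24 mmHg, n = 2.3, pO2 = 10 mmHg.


Y = pO2^n / (P50^n + pO2^n)
Y = 10^2.3 / (24^2.3 + 10^2.3)
Y = 11.78%

11.78%


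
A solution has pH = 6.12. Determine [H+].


[H+] = 10^(-pH)
[H+] = 10^(-6.12)
[H+] = 7.586e-07 M

7.586e-07 M


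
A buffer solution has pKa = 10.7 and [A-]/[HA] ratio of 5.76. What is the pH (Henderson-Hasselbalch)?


pH = pKa + log10([A-]/[HA])
pH = 10.7 + log10(5.76)
pH = 11.4604

11.4604


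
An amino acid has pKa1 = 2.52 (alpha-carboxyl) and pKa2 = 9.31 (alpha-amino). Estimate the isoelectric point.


pI = (pKa1 + pKa2) / 2
pI = (2.52 + 9.31) / 2
pI = 5.915

5.915


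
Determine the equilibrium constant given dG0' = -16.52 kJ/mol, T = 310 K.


Keq = exp(-dG0 * 1000 / (R * T))
Keq = exp(-(-16.52) * 1000 / (8.314 * 310))
Keq = 607.717

607.717


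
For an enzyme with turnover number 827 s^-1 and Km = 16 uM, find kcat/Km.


Catalytic efficiency = kcat / Km
= 827 / 16
= 51.6875 uM^-1*s^-1

51.6875 uM^-1*s^-1


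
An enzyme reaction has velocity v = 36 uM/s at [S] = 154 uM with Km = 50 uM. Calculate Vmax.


Vmax = v * (Km + [S]) / [S]
Vmax = 36 * (50 + 154) / 154
Vmax = 47.6883 uM/s

47.6883 uM/s


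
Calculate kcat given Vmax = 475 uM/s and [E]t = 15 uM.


kcat = Vmax / [E]t
kcat = 475 / 15
kcat = 31.6667 s^-1

31.6667 s^-1


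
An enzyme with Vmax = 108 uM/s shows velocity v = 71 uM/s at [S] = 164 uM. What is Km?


Km = [S] * (Vmax - v) / v
Km = 164 * (108 - 71) / 71
Km = 85.4648 uM

85.4648 uM


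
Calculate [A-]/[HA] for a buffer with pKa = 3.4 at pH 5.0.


[A-]/[HA] = 10^(pH - pKa)
= 10^(5.0 - 3.4)
= 39.8107

39.8107


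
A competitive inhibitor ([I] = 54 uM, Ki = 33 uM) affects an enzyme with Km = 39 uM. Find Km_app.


Km_app = Km * (1 + [I]/Ki)
Km_app = 39 * (1 + 54/33)
Km_app = 102.8182 uM

102.8182 uM


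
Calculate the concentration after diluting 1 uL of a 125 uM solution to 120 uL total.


C2 = C1 * V1 / V2
C2 = 125 * 1 / 120
C2 = 1.0417 uM

1.0417 uM


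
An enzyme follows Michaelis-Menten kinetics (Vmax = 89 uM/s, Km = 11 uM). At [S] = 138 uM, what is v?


v = Vmax * [S] / (Km + [S])
v = 89 * 138 / (11 + 138)
v = 82.4295 uM/s

82.4295 uM/s


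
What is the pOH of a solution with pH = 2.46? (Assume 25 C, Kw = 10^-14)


pOH = 14 - pH
pOH = 14 - 2.46
pOH = 11.54

11.54


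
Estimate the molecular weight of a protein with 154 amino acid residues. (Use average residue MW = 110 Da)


MW = n_residues * 110 Da
MW = 154 * 110
MW = 16940 Da

16940 Da


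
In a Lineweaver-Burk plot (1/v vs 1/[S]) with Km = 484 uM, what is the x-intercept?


x-intercept = -1/Km
= -1/484
= -0.0021 1/uM

-0.0021 1/uM


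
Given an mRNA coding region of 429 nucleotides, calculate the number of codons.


codons = nucleotides / 3
codons = 429 / 3 = 143

143


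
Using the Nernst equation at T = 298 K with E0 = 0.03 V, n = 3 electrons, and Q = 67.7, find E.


E = E0 - (RT/nF) * ln(Q)
E = 0.03 - (8.314 * 298 / (3 * 96485)) * ln(67.7)
E = -0.0061 V

-0.0061 V


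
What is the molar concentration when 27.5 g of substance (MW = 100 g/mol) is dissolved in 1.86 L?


C = (mass / MW) / volume
C = (27.5 / 100) / 1.86
C = 0.1478 M

0.1478 M


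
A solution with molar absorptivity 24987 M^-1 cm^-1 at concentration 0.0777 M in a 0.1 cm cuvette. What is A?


A = epsilon * c * l
A = 24987 * 0.0777 * 0.1
A = 194.149

194.149


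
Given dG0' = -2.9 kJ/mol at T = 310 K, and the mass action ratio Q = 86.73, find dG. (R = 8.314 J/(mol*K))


dG = dG0' + RT * ln(Q) / 1000
dG = -2.9 + 8.314 * 310 * ln(86.73) / 1000
dG = 8.6022 kJ/mol

8.6022 kJ/mol


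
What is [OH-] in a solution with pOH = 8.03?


[OH-] = 10^(-pOH)
[OH-] = 10^(-8.03)
[OH-] = 9.333e-09 M

9.333e-09 M


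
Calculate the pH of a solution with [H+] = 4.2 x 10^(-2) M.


pH = -log10([H+])
pH = -log10(4.2 x 10^(-2))
pH = 1.3768

1.3768


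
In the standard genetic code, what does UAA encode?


Standard genetic code lookup.
Codon UAA -> Stop

Stop


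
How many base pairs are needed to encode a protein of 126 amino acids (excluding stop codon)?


Each amino acid = 1 codon = 3 bp
bp = 126 * 3 = 378 bp

378 bp


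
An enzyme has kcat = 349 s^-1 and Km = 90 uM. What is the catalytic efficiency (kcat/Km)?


Catalytic efficiency = kcat / Km
= 349 / 90
= 3.8778 uM^-1*s^-1

3.8778 uM^-1*s^-1


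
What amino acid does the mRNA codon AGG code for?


Standard genetic code lookup.
Codon AGG -> Arg

Arg


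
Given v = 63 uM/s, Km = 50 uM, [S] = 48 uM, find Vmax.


Vmax = v * (Km + [S]) / [S]
Vmax = 63 * (50 + 48) / 48
Vmax = 128.625 uM/s

128.625 uM/s


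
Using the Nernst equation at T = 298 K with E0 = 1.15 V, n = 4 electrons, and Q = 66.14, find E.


E = E0 - (RT/nF) * ln(Q)
E = 1.15 - (8.314 * 298 / (4 * 96485)) * ln(66.14)
E = 1.1231 V

1.1231 V


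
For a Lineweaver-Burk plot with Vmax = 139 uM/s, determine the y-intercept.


y-intercept = 1/Vmax
= 1/139
= 0.0072 s/uM

0.0072 s/uM


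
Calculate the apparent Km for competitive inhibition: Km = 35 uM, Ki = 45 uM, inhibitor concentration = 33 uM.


Km_app = Km * (1 + [I]/Ki)
Km_app = 35 * (1 + 33/45)
Km_app = 60.6667 uM

60.6667 uM


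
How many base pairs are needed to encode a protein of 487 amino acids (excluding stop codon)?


Each amino acid = 1 codon = 3 bp
bp = 487 * 3 = 1461 bp

1461 bp


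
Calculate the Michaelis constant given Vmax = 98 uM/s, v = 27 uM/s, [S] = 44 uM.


Km = [S] * (Vmax - v) / v
Km = 44 * (98 - 27) / 27
Km = 115.7037 uM

115.7037 uM


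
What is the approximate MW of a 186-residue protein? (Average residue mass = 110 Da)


MW = n_residues * 110 Da
MW = 186 * 110
MW = 20460 Da

20460 Da


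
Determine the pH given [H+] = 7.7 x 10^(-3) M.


pH = -log10([H+])
pH = -log10(7.7 x 10^(-3))
pH = 2.1135

2.1135


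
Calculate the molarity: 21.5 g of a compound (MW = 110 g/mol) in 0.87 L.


C = (mass / MW) / volume
C = (21.5 / 110) / 0.87
C = 0.2247 M

0.2247 M


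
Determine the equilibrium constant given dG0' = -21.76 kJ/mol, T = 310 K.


Keq = exp(-dG0 * 1000 / (R * T))
Keq = exp(-(-21.76) * 1000 / (8.314 * 310))
Keq = 4641.5941

4641.5941


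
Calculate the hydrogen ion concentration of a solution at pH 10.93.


[H+] = 10^(-pH)
[H+] = 10^(-10.93)
[H+] = 1.175e-11 M

1.175e-11 M


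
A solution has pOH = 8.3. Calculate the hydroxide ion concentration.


[OH-] = 10^(-pOH)
[OH-] = 10^(-8.3)
[OH-] = 5.012e-09 M

5.012e-09 M


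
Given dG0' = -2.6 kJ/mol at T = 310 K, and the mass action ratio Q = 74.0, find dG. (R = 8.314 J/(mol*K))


dG = dG0' + RT * ln(Q) / 1000
dG = -2.6 + 8.314 * 310 * ln(74.0) / 1000
dG = 8.493 kJ/mol

8.493 kJ/mol


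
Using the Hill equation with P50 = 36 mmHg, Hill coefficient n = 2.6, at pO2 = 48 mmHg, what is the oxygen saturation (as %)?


Y = pO2^n / (P50^n + pO2^n)
Y = 48^2.6 / (36^2.6 + 48^2.6)
Y = 67.87%

67.87%


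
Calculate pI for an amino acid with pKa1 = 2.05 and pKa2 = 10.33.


pI = (pKa1 + pKa2) / 2
pI = (2.05 + 10.33) / 2
pI = 6.19

6.19


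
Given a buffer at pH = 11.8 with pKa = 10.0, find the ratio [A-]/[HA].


[A-]/[HA] = 10^(pH - pKa)
= 10^(11.8 - 10.0)
= 63.0957

63.0957


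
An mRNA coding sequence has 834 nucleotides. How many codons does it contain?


codons = nucleotides / 3
codons = 834 / 3 = 278

278


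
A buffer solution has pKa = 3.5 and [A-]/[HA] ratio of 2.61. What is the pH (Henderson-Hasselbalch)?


pH = pKa + log10([A-]/[HA])
pH = 3.5 + log10(2.61)
pH = 3.9166

3.9166


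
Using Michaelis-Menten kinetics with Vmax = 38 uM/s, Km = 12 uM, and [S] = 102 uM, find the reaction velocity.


v = Vmax * [S] / (Km + [S])
v = 38 * 102 / (12 + 102)
v = 34.0 uM/s

34.0 uM/s


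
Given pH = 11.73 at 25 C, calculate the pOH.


pOH = 14 - pH
pOH = 14 - 11.73
pOH = 2.27

2.27


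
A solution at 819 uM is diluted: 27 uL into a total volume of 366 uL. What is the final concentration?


C2 = C1 * V1 / V2
C2 = 819 * 27 / 366
C2 = 60.418 uM

60.418 uM


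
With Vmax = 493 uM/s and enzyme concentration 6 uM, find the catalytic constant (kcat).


kcat = Vmax / [E]t
kcat = 493 / 6
kcat = 82.1667 s^-1

82.1667 s^-1


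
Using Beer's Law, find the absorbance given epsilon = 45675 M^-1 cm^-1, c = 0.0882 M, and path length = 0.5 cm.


A = epsilon * c * l
A = 45675 * 0.0882 * 0.5
A = 2014.2675

2014.2675


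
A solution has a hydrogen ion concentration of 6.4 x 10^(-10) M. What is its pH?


pH = -log10([H+])
pH = -log10(6.4 x 10^(-10))
pH = 9.1938

9.1938


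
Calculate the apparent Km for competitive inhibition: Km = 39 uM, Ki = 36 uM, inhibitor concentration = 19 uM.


Km_app = Km * (1 + [I]/Ki)
Km_app = 39 * (1 + 19/36)
Km_app = 59.5833 uM

59.5833 uM


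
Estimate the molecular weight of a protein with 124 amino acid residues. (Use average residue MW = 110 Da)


MW = n_residues * 110 Da
MW = 124 * 110
MW = 13640 Da

13640 Da


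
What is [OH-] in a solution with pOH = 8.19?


[OH-] = 10^(-pOH)
[OH-] = 10^(-8.19)
[OH-] = 6.457e-09 M

6.457e-09 M


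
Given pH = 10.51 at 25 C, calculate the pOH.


pOH = 14 - pH
pOH = 14 - 10.51
pOH = 3.49

3.49


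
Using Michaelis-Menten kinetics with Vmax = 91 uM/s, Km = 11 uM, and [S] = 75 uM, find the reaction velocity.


v = Vmax * [S] / (Km + [S])
v = 91 * 75 / (11 + 75)
v = 79.3605 uM/s

79.3605 uM/s


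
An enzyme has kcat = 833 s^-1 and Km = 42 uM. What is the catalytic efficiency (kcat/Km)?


Catalytic efficiency = kcat / Km
= 833 / 42
= 19.8333 uM^-1*s^-1

19.8333 uM^-1*s^-1


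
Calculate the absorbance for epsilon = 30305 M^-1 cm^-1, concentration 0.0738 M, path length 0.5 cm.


A = epsilon * c * l
A = 30305 * 0.0738 * 0.5
A = 1118.2545

1118.2545


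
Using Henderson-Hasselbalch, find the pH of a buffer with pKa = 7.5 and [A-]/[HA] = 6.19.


pH = pKa + log10([A-]/[HA])
pH = 7.5 + log10(6.19)
pH = 8.2917

8.2917


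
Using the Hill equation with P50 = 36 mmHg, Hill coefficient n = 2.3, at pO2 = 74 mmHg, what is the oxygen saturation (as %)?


Y = pO2^n / (P50^n + pO2^n)
Y = 74^2.3 / (36^2.3 + 74^2.3)
Y = 83.99%

83.99%


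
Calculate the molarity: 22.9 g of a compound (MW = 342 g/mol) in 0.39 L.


C = (mass / MW) / volume
C = (22.9 / 342) / 0.39
C = 0.1717 M

0.1717 M


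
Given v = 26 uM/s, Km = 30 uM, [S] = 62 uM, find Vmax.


Vmax = v * (Km + [S]) / [S]
Vmax = 26 * (30 + 62) / 62
Vmax = 38.5806 uM/s

38.5806 uM/s


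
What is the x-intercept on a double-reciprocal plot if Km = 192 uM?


x-intercept = -1/Km
= -1/192
= -0.0052 1/uM

-0.0052 1/uM


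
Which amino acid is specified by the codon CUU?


Standard genetic code lookup.
Codon CUU -> Leu

Leu


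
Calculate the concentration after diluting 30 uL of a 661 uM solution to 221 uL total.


C2 = C1 * V1 / V2
C2 = 661 * 30 / 221
C2 = 89.7285 uM

89.7285 uM


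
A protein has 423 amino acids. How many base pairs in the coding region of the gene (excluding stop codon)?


Each amino acid = 1 codon = 3 bp
bp = 423 * 3 = 1269 bp

1269 bp


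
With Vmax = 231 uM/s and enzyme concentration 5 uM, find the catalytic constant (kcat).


kcat = Vmax / [E]t
kcat = 231 / 5
kcat = 46.2 s^-1

46.2 s^-1


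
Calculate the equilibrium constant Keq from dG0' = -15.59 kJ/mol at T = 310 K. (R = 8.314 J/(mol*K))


Keq = exp(-dG0 * 1000 / (R * T))
Keq = exp(-(-15.59) * 1000 / (8.314 * 310))
Keq = 423.6349

423.6349


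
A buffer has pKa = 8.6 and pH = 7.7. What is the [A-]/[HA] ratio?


[A-]/[HA] = 10^(pH - pKa)
= 10^(7.7 - 8.6)
= 0.1259

0.1259


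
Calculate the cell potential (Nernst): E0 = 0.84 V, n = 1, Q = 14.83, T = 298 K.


E = E0 - (RT/nF) * ln(Q)
E = 0.84 - (8.314 * 298 / (1 * 96485)) * ln(14.83)
E = 0.7708 V

0.7708 V


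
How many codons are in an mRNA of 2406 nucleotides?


codons = nucleotides / 3
codons = 2406 / 3 = 802

802


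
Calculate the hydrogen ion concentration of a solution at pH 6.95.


[H+] = 10^(-pH)
[H+] = 10^(-6.95)
[H+] = 1.122e-07 M

1.122e-07 M


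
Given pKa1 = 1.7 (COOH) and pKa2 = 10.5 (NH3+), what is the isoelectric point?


pI = (pKa1 + pKa2) / 2
pI = (1.7 + 10.5) / 2
pI = 6.1

6.1


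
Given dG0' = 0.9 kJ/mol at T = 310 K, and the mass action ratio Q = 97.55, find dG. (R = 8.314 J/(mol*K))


dG = dG0' + RT * ln(Q) / 1000
dG = 0.9 + 8.314 * 310 * ln(97.55) / 1000
dG = 12.7052 kJ/mol

12.7052 kJ/mol


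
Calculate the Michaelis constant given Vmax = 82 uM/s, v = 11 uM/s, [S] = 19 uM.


Km = [S] * (Vmax - v) / v
Km = 19 * (82 - 11) / 11
Km = 122.6364 uM

122.6364 uM


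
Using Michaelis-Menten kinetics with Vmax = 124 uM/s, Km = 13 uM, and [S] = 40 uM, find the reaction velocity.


v = Vmax * [S] / (Km + [S])
v = 124 * 40 / (13 + 40)
v = 93.5849 uM/s

93.5849 uM/s


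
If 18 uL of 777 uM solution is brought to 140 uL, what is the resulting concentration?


C2 = C1 * V1 / V2
C2 = 777 * 18 / 140
C2 = 99.9 uM

99.9 uM


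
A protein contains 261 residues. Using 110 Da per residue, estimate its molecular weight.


MW = n_residues * 110 Da
MW = 261 * 110
MW = 28710 Da

28710 Da


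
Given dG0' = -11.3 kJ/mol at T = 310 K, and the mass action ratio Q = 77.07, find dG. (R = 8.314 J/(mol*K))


dG = dG0' + RT * ln(Q) / 1000
dG = -11.3 + 8.314 * 310 * ln(77.07) / 1000
dG = -0.1022 kJ/mol

-0.1022 kJ/mol


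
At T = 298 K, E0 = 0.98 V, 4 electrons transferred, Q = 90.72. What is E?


E = E0 - (RT/nF) * ln(Q)
E = 0.98 - (8.314 * 298 / (4 * 96485)) * ln(90.72)
E = 0.9511 V

0.9511 V


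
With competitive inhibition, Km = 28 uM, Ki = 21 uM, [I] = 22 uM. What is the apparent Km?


Km_app = Km * (1 + [I]/Ki)
Km_app = 28 * (1 + 22/21)
Km_app = 57.3333 uM

57.3333 uM


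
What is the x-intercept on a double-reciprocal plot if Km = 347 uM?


x-intercept = -1/Km
= -1/347
= -0.0029 1/uM

-0.0029 1/uM


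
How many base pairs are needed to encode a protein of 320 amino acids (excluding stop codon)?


Each amino acid = 1 codon = 3 bp
bp = 320 * 3 = 960 bp

960 bp


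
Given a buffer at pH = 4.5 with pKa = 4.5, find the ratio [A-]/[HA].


[A-]/[HA] = 10^(pH - pKa)
= 10^(4.5 - 4.5)
= 1.0

1.0


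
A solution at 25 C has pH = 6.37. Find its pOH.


pOH = 14 - pH
pOH = 14 - 6.37
pOH = 7.63

7.63


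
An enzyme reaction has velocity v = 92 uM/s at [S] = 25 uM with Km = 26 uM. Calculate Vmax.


Vmax = v * (Km + [S]) / [S]
Vmax = 92 * (26 + 25) / 25
Vmax = 187.68 uM/s

187.68 uM/s


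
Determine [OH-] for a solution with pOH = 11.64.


[OH-] = 10^(-pOH)
[OH-] = 10^(-11.64)
[OH-] = 2.291e-12 M

2.291e-12 M


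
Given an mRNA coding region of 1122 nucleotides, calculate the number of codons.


codons = nucleotides / 3
codons = 1122 / 3 = 374

374


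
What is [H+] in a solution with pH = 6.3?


[H+] = 10^(-pH)
[H+] = 10^(-6.3)
[H+] = 5.012e-07 M

5.012e-07 M


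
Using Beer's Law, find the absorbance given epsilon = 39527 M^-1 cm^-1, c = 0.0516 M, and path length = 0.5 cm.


A = epsilon * c * l
A = 39527 * 0.0516 * 0.5
A = 1019.7966

1019.7966


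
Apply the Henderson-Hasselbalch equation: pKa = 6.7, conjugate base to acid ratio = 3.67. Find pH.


pH = pKa + log10([A-]/[HA])
pH = 6.7 + log10(3.67)
pH = 7.2647

7.2647


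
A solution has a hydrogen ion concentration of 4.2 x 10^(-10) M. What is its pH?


pH = -log10([H+])
pH = -log10(4.2 x 10^(-10))
pH = 9.3768

9.3768


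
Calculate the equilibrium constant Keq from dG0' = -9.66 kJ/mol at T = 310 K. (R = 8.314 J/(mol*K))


Keq = exp(-dG0 * 1000 / (R * T))
Keq = exp(-(-9.66) * 1000 / (8.314 * 310))
Keq = 42.4383

42.4383


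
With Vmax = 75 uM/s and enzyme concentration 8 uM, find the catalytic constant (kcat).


kcat = Vmax / [E]t
kcat = 75 / 8
kcat = 9.375 s^-1

9.375 s^-1


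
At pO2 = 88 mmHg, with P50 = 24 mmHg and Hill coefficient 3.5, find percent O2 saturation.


Y = pO2^n / (P50^n + pO2^n)
Y = 88^3.5 / (24^3.5 + 88^3.5)
Y = 98.95%

98.95%


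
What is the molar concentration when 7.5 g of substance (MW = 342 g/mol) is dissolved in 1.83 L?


C = (mass / MW) / volume
C = (7.5 / 342) / 1.83
C = 0.012 M

0.012 M


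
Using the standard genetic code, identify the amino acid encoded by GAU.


Standard genetic code lookup.
Codon GAU -> Asp

Asp


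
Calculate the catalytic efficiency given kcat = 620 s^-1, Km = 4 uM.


Catalytic efficiency = kcat / Km
= 620 / 4
= 155.0 uM^-1*s^-1

155.0 uM^-1*s^-1


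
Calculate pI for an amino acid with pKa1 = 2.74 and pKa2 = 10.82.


pI = (pKa1 + pKa2) / 2
pI = (2.74 + 10.82) / 2
pI = 6.78

6.78


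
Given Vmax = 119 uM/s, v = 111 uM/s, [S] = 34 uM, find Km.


Km = [S] * (Vmax - v) / v
Km = 34 * (119 - 111) / 111
Km = 2.4505 uM

2.4505 uM


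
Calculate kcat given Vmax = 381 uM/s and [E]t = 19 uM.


kcat = Vmax / [E]t
kcat = 381 / 19
kcat = 20.0526 s^-1

20.0526 s^-1


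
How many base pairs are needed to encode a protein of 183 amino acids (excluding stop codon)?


Each amino acid = 1 codon = 3 bp
bp = 183 * 3 = 549 bp

549 bp


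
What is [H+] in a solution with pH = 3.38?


[H+] = 10^(-pH)
[H+] = 10^(-3.38)
[H+] = 4.169e-04 M

4.169e-04 M


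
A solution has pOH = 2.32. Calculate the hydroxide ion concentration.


[OH-] = 10^(-pOH)
[OH-] = 10^(-2.32)
[OH-] = 0.0048 M

0.0048 M


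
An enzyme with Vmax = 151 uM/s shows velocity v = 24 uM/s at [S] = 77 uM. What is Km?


Km = [S] * (Vmax - v) / v
Km = 77 * (151 - 24) / 24
Km = 407.4583 uM

407.4583 uM


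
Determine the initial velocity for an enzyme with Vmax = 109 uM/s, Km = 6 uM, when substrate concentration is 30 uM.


v = Vmax * [S] / (Km + [S])
v = 109 * 30 / (6 + 30)
v = 90.8333 uM/s

90.8333 uM/s


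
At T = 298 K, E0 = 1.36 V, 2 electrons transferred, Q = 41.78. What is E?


E = E0 - (RT/nF) * ln(Q)
E = 1.36 - (8.314 * 298 / (2 * 96485)) * ln(41.78)
E = 1.3121 V

1.3121 V


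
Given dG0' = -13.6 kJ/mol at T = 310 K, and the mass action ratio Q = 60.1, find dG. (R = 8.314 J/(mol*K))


dG = dG0' + RT * ln(Q) / 1000
dG = -13.6 + 8.314 * 310 * ln(60.1) / 1000
dG = -3.0432 kJ/mol

-3.0432 kJ/mol


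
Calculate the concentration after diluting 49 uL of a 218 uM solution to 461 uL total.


C2 = C1 * V1 / V2
C2 = 218 * 49 / 461
C2 = 23.1714 uM

23.1714 uM


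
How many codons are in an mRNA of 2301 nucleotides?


codons = nucleotides / 3
codons = 2301 / 3 = 767

767


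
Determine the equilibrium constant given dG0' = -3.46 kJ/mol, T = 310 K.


Keq = exp(-dG0 * 1000 / (R * T))
Keq = exp(-(-3.46) * 1000 / (8.314 * 310))
Keq = 3.8285

3.8285


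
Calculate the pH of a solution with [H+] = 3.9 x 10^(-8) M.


pH = -log10([H+])
pH = -log10(3.9 x 10^(-8))
pH = 7.4089

7.4089


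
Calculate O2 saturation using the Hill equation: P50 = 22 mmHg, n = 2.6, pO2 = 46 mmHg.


Y = pO2^n / (P50^n + pO2^n)
Y = 46^2.6 / (22^2.6 + 46^2.6)
Y = 87.19%

87.19%


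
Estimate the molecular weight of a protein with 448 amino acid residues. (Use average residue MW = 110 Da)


MW = n_residues * 110 Da
MW = 448 * 110
MW = 49280 Da

49280 Da


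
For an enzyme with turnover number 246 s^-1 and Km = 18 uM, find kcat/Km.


Catalytic efficiency = kcat / Km
= 246 / 18
= 13.6667 uM^-1*s^-1

13.6667 uM^-1*s^-1


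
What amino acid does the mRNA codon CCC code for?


Standard genetic code lookup.
Codon CCC -> Pro

Pro


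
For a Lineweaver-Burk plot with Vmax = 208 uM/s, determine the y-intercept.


y-intercept = 1/Vmax
= 1/208
= 0.0048 s/uM

0.0048 s/uM


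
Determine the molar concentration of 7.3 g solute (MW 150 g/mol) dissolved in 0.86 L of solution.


C = (mass / MW) / volume
C = (7.3 / 150) / 0.86
C = 0.0566 M

0.0566 M


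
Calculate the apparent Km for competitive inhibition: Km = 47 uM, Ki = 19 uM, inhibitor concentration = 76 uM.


Km_app = Km * (1 + [I]/Ki)
Km_app = 47 * (1 + 76/19)
Km_app = 235.0 uM

235.0 uM


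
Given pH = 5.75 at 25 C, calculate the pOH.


pOH = 14 - pH
pOH = 14 - 5.75
pOH = 8.25

8.25


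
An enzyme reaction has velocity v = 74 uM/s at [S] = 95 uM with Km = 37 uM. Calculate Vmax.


Vmax = v * (Km + [S]) / [S]
Vmax = 74 * (37 + 95) / 95
Vmax = 102.8211 uM/s

102.8211 uM/s


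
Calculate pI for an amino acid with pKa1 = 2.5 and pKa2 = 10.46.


pI = (pKa1 + pKa2) / 2
pI = (2.5 + 10.46) / 2
pI = 6.48

6.48


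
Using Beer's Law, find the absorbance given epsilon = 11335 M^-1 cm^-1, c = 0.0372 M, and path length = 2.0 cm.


A = epsilon * c * l
A = 11335 * 0.0372 * 2.0
A = 843.324

843.324


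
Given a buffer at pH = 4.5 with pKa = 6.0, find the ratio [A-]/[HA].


[A-]/[HA] = 10^(pH - pKa)
= 10^(4.5 - 6.0)
= 0.0316

0.0316


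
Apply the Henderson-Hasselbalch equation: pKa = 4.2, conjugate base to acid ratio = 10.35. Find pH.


pH = pKa + log10([A-]/[HA])
pH = 4.2 + log10(10.35)
pH = 5.2149

5.2149


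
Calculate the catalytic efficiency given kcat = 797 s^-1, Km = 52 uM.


Catalytic efficiency = kcat / Km
= 797 / 52
= 15.3269 uM^-1*s^-1

15.3269 uM^-1*s^-1


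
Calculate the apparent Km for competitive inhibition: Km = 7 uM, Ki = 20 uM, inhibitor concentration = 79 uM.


Km_app = Km * (1 + [I]/Ki)
Km_app = 7 * (1 + 79/20)
Km_app = 34.65 uM

34.65 uM


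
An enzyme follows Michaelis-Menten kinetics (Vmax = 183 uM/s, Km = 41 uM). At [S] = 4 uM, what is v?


v = Vmax * [S] / (Km + [S])
v = 183 * 4 / (41 + 4)
v = 16.2667 uM/s

16.2667 uM/s


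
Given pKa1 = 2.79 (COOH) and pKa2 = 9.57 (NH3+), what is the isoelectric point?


pI = (pKa1 + pKa2) / 2
pI = (2.79 + 9.57) / 2
pI = 6.18

6.18


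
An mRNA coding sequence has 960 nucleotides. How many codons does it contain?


codons = nucleotides / 3
codons = 960 / 3 = 320

320


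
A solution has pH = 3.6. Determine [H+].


[H+] = 10^(-pH)
[H+] = 10^(-3.6)
[H+] = 2.512e-04 M

2.512e-04 M


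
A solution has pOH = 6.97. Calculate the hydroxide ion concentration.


[OH-] = 10^(-pOH)
[OH-] = 10^(-6.97)
[OH-] = 1.072e-07 M

1.072e-07 M


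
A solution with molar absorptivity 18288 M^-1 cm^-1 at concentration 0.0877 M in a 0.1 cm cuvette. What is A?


A = epsilon * c * l
A = 18288 * 0.0877 * 0.1
A = 160.3858

160.3858


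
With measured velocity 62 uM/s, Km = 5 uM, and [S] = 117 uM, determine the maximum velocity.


Vmax = v * (Km + [S]) / [S]
Vmax = 62 * (5 + 117) / 117
Vmax = 64.6496 uM/s

64.6496 uM/s


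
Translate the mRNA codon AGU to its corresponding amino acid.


Standard genetic code lookup.
Codon AGU -> Ser

Ser


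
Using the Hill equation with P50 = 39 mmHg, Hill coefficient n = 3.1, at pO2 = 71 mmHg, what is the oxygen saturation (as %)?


Y = pO2^n / (P50^n + pO2^n)
Y = 71^3.1 / (39^3.1 + 71^3.1)
Y = 86.5%

86.5%


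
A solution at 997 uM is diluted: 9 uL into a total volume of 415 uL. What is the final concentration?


C2 = C1 * V1 / V2
C2 = 997 * 9 / 415
C2 = 21.6217 uM

21.6217 uM


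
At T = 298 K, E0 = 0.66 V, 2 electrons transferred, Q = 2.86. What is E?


E = E0 - (RT/nF) * ln(Q)
E = 0.66 - (8.314 * 298 / (2 * 96485)) * ln(2.86)
E = 0.6465 V

0.6465 V


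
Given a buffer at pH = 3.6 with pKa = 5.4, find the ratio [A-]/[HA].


[A-]/[HA] = 10^(pH - pKa)
= 10^(3.6 - 5.4)
= 0.0158

0.0158


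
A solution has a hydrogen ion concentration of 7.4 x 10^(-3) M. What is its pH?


pH = -log10([H+])
pH = -log10(7.4 x 10^(-3))
pH = 2.1308

2.1308


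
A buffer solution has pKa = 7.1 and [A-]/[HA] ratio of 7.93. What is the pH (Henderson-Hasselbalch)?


pH = pKa + log10([A-]/[HA])
pH = 7.1 + log10(7.93)
pH = 7.9993

7.9993


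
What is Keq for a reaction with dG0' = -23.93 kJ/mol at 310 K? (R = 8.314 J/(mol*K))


Keq = exp(-dG0 * 1000 / (R * T))
Keq = exp(-(-23.93) * 1000 / (8.314 * 310))
Keq = 10772.6572

10772.6572


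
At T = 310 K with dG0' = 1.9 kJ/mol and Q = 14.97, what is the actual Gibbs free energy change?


dG = dG0' + RT * ln(Q) / 1000
dG = 1.9 + 8.314 * 310 * ln(14.97) / 1000
dG = 8.8744 kJ/mol

8.8744 kJ/mol


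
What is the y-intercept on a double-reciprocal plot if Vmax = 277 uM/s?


y-intercept = 1/Vmax
= 1/277
= 0.0036 s/uM

0.0036 s/uM


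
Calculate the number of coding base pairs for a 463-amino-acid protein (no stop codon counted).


Each amino acid = 1 codon = 3 bp
bp = 463 * 3 = 1389 bp

1389 bp


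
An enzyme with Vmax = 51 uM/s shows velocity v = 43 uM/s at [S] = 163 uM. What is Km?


Km = [S] * (Vmax - v) / v
Km = 163 * (51 - 43) / 43
Km = 30.3256 uM

30.3256 uM


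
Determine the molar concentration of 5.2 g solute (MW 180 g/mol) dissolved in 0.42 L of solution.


C = (mass / MW) / volume
C = (5.2 / 180) / 0.42
C = 0.0688 M

0.0688 M


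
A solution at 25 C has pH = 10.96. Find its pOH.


pOH = 14 - pH
pOH = 14 - 10.96
pOH = 3.04

3.04


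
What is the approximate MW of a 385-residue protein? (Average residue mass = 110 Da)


MW = n_residues * 110 Da
MW = 385 * 110
MW = 42350 Da

42350 Da


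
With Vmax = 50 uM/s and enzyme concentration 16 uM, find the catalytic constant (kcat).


kcat = Vmax / [E]t
kcat = 50 / 16
kcat = 3.125 s^-1

3.125 s^-1


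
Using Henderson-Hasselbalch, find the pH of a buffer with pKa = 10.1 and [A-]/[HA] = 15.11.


pH = pKa + log10([A-]/[HA])
pH = 10.1 + log10(15.11)
pH = 11.2793

11.2793


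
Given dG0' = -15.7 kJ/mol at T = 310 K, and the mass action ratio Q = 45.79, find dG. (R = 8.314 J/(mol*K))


dG = dG0' + RT * ln(Q) / 1000
dG = -15.7 + 8.314 * 310 * ln(45.79) / 1000
dG = -5.8441 kJ/mol

-5.8441 kJ/mol


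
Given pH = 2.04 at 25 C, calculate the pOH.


pOH = 14 - pH
pOH = 14 - 2.04
pOH = 11.96

11.96


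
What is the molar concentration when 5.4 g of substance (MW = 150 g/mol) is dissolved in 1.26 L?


C = (mass / MW) / volume
C = (5.4 / 150) / 1.26
C = 0.0286 M

0.0286 M


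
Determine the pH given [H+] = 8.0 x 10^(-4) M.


pH = -log10([H+])
pH = -log10(8.0 x 10^(-4))
pH = 3.0969

3.0969


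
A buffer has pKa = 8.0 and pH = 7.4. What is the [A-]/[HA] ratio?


[A-]/[HA] = 10^(pH - pKa)
= 10^(7.4 - 8.0)
= 0.2512

0.2512


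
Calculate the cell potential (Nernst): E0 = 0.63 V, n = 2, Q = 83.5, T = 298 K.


E = E0 - (RT/nF) * ln(Q)
E = 0.63 - (8.314 * 298 / (2 * 96485)) * ln(83.5)
E = 0.5732 V

0.5732 V


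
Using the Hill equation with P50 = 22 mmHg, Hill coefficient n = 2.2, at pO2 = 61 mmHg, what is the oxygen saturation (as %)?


Y = pO2^n / (P50^n + pO2^n)
Y = 61^2.2 / (22^2.2 + 61^2.2)
Y = 90.41%

90.41%


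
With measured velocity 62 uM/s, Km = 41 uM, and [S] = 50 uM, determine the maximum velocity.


Vmax = v * (Km + [S]) / [S]
Vmax = 62 * (41 + 50) / 50
Vmax = 112.84 uM/s

112.84 uM/s


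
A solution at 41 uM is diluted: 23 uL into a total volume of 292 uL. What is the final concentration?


C2 = C1 * V1 / V2
C2 = 41 * 23 / 292
C2 = 3.2295 uM

3.2295 uM


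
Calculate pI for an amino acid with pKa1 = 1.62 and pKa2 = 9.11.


pI = (pKa1 + pKa2) / 2
pI = (1.62 + 9.11) / 2
pI = 5.365

5.365


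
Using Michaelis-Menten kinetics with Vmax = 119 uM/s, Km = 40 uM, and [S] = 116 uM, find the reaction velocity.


v = Vmax * [S] / (Km + [S])
v = 119 * 116 / (40 + 116)
v = 88.4872 uM/s

88.4872 uM/s


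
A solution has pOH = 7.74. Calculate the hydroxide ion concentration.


[OH-] = 10^(-pOH)
[OH-] = 10^(-7.74)
[OH-] = 1.820e-08 M

1.820e-08 M


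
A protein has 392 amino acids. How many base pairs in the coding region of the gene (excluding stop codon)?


Each amino acid = 1 codon = 3 bp
bp = 392 * 3 = 1176 bp

1176 bp


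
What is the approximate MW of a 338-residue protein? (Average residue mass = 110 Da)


MW = n_residues * 110 Da
MW = 338 * 110
MW = 37180 Da

37180 Da


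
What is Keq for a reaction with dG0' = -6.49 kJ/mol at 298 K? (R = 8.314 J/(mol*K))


Keq = exp(-dG0 * 1000 / (R * T))
Keq = exp(-(-6.49) * 1000 / (8.314 * 298))
Keq = 13.7289

13.7289


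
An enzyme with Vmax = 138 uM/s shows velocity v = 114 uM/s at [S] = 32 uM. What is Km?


Km = [S] * (Vmax - v) / v
Km = 32 * (138 - 114) / 114
Km = 6.7368 uM

6.7368 uM


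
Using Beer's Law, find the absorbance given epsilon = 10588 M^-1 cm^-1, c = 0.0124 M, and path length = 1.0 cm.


A = epsilon * c * l
A = 10588 * 0.0124 * 1.0
A = 131.2912

131.2912


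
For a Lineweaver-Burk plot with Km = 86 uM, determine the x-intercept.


x-intercept = -1/Km
= -1/86
= -0.0116 1/uM

-0.0116 1/uM


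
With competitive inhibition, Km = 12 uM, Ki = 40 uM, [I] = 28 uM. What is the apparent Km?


Km_app = Km * (1 + [I]/Ki)
Km_app = 12 * (1 + 28/40)
Km_app = 20.4 uM

20.4 uM


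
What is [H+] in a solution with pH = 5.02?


[H+] = 10^(-pH)
[H+] = 10^(-5.02)
[H+] = 9.550e-06 M

9.550e-06 M


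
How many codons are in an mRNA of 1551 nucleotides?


codons = nucleotides / 3
codons = 1551 / 3 = 517

517


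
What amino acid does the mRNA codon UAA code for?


Standard genetic code lookup.
Codon UAA -> Stop

Stop


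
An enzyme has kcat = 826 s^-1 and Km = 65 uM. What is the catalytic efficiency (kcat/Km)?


Catalytic efficiency = kcat / Km
= 826 / 65
= 12.7077 uM^-1*s^-1

12.7077 uM^-1*s^-1


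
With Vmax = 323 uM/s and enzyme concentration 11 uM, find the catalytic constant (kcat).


kcat = Vmax / [E]t
kcat = 323 / 11
kcat = 29.3636 s^-1

29.3636 s^-1


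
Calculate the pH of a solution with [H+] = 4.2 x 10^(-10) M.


pH = -log10([H+])
pH = -log10(4.2 x 10^(-10))
pH = 9.3768

9.3768


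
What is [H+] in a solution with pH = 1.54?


[H+] = 10^(-pH)
[H+] = 10^(-1.54)
[H+] = 0.0288 M

0.0288 M


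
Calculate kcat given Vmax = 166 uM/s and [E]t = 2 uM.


kcat = Vmax / [E]t
kcat = 166 / 2
kcat = 83.0 s^-1

83.0 s^-1


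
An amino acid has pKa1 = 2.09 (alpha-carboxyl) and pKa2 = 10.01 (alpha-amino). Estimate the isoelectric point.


pI = (pKa1 + pKa2) / 2
pI = (2.09 + 10.01) / 2
pI = 6.05

6.05


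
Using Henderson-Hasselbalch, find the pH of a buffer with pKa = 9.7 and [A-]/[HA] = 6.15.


pH = pKa + log10([A-]/[HA])
pH = 9.7 + log10(6.15)
pH = 10.4889

10.4889


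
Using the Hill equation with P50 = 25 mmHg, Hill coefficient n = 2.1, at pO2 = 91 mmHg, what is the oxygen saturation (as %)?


Y = pO2^n / (P50^n + pO2^n)
Y = 91^2.1 / (25^2.1 + 91^2.1)
Y = 93.78%

93.78%
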